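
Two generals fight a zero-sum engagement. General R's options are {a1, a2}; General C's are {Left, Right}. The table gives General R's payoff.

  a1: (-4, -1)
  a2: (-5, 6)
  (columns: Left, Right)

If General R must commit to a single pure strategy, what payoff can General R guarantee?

-4

Row minima: a1 → -4, a2 → -5.
The best of these is -4.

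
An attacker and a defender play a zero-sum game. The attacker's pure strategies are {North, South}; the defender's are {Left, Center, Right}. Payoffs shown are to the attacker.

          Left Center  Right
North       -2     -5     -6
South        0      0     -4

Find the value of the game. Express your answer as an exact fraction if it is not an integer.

Row minima: North → -6, South → -4; maximin = -4.
Column maxima: Left → 0, Center → 0, Right → -4; minimax = -4.
Since maximin = minimax = -4, there is a saddle point and the value is -4.

-4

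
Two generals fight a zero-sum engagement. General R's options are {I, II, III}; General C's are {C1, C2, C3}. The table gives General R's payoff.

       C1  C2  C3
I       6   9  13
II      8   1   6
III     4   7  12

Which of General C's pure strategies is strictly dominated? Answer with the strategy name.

C2 holds General R's payoff strictly below C3 in every row: 9 < 13, 1 < 6, 7 < 12.
So C3 is strictly dominated for General C.

C3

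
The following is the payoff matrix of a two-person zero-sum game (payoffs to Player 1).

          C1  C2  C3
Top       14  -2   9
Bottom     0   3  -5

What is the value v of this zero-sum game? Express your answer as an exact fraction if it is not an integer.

Row minima: Top → -2, Bottom → -5; maximin = -2.
Column maxima: C1 → 14, C2 → 3, C3 → 9; minimax = 3.
-2 ≠ 3, so there is no saddle point; optimal play is mixed.
C1 is strictly dominated by C3 (it gives Player 1 strictly more in every row), so Player 2 never plays it.
On the remaining 2×2 (Top, Bottom vs C2, C3):
Let Player 1 play Top with probability p. Expected payoff against C2: (-2)p + 3(1−p) = −5p + 3; against C3: 9p + (-5)(1−p) = 14p − 5.
Setting these equal: −5p + 3 = 14p − 5 ⇒ −19p = -8 ⇒ p = 8/19, and the value is (-5)·(8/19) + 3 = 17/19.
For Player 2: with q = P(C2), equating Top's and Bottom's payoffs gives −11q + 9 = 8q − 5 ⇒ q = 14/19.

17/19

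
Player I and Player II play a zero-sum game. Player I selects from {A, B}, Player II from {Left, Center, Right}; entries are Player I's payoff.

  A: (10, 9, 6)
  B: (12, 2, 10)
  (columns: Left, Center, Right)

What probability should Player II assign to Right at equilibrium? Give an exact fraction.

Row minima: A → 6, B → 2; maximin = 6.
Column maxima: Left → 12, Center → 9, Right → 10; minimax = 9.
6 ≠ 9, so there is no saddle point; optimal play is mixed.
Left is strictly dominated by Center (it gives Player I strictly more in every row), so Player II never plays it.
On the remaining 2×2 (A, B vs Center, Right):
Let Player I play A with probability p. Expected payoff against Center: 9p + 2(1−p) = 7p + 2; against Right: 6p + 10(1−p) = −4p + 10.
Setting these equal: 7p + 2 = −4p + 10 ⇒ 11p = 8 ⇒ p = 8/11, and the value is (7)·(8/11) + 2 = 78/11.
For Player II: with q = P(Center), equating A's and B's payoffs gives 3q + 6 = −8q + 10 ⇒ q = 4/11.

7/11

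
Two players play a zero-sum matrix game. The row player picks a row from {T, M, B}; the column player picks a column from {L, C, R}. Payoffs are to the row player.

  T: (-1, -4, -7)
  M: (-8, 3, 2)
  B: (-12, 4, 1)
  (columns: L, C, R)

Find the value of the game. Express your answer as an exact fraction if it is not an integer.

-29/8

Row minima: T → -7, M → -8, B → -12; maximin = -7.
Column maxima: L → -1, C → 4, R → 2; minimax = -1.
-7 ≠ -1, so there is no saddle point; optimal play is mixed.
C is strictly dominated by R (it gives the row player strictly more in every row), so the column player never plays it.
With C eliminated, B is strictly dominated by M (M gives the row player strictly more in every remaining column), so the row player never plays it.
On the remaining 2×2 (T, M vs L, R):
Let the row player play T with probability p. Expected payoff against L: (-1)p + (-8)(1−p) = 7p − 8; against R: (-7)p + 2(1−p) = −9p + 2.
Setting these equal: 7p − 8 = −9p + 2 ⇒ 16p = 10 ⇒ p = 5/8, and the value is (7)·(5/8) − 8 = -29/8.
For the column player: with q = P(L), equating T's and M's payoffs gives 6q − 7 = −10q + 2 ⇒ q = 9/16.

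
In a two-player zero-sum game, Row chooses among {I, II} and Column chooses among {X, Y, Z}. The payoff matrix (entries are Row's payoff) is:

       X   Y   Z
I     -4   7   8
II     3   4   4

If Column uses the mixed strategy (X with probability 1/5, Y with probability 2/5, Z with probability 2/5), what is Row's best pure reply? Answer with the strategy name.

Expected payoff of I: (1/5)·(-4) + (2/5)·7 + (2/5)·8 = 26/5.
Expected payoff of II: (1/5)·3 + (2/5)·4 + (2/5)·4 = 19/5.
The largest is 26/5, so Row's best response is I.

I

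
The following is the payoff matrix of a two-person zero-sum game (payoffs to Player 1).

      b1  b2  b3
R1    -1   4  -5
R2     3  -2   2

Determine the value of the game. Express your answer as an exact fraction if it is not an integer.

Row minima: R1 → -5, R2 → -2; maximin = -2.
Column maxima: b1 → 3, b2 → 4, b3 → 2; minimax = 2.
-2 ≠ 2, so there is no saddle point; optimal play is mixed.
b1 is strictly dominated by b3 (it gives Player 1 strictly more in every row), so Player 2 never plays it.
On the remaining 2×2 (R1, R2 vs b2, b3):
Let Player 1 play R1 with probability p. Expected payoff against b2: 4p + (-2)(1−p) = 6p − 2; against b3: (-5)p + 2(1−p) = −7p + 2.
Setting these equal: 6p − 2 = −7p + 2 ⇒ 13p = 4 ⇒ p = 4/13, and the value is (6)·(4/13) − 2 = -2/13.
For Player 2: with q = P(b2), equating R1's and R2's payoffs gives 9q − 5 = −4q + 2 ⇒ q = 7/13.

-2/13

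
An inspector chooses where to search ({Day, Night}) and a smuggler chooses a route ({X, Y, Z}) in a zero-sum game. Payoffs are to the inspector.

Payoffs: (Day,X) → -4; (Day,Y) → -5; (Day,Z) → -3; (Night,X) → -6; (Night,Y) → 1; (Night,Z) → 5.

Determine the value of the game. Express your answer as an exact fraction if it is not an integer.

Row minima: Day → -5, Night → -6; maximin = -5.
Column maxima: X → -4, Y → 1, Z → 5; minimax = -4.
-5 ≠ -4, so there is no saddle point; optimal play is mixed.
Z is strictly dominated by X (it gives the inspector strictly more in every row), so the smuggler never plays it.
On the remaining 2×2 (Day, Night vs X, Y):
Let the inspector play Day with probability p. Expected payoff against X: (-4)p + (-6)(1−p) = 2p − 6; against Y: (-5)p + 1(1−p) = −6p + 1.
Setting these equal: 2p − 6 = −6p + 1 ⇒ 8p = 7 ⇒ p = 7/8, and the value is (2)·(7/8) − 6 = -17/4.
For the smuggler: with q = P(X), equating Day's and Night's payoffs gives q − 5 = −7q + 1 ⇒ q = 3/4.

-17/4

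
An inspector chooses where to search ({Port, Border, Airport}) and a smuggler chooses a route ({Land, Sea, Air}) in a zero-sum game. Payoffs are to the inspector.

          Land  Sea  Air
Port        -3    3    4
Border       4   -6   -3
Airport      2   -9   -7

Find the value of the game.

-3/8

Row minima: Port → -3, Border → -6, Airport → -9; maximin = -3.
Column maxima: Land → 4, Sea → 3, Air → 4; minimax = 3.
-3 ≠ 3, so there is no saddle point; optimal play is mixed.
Airport is strictly dominated by Border, so the inspector never plays it.
Air is strictly dominated by Sea (it gives the inspector strictly more in every row), so the smuggler never plays it.
On the remaining 2×2 (Port, Border vs Land, Sea):
Let the inspector play Port with probability p. Expected payoff against Land: (-3)p + 4(1−p) = −7p + 4; against Sea: 3p + (-6)(1−p) = 9p − 6.
Setting these equal: −7p + 4 = 9p − 6 ⇒ −16p = -10 ⇒ p = 5/8, and the value is (-7)·(5/8) + 4 = -3/8.
For the smuggler: with q = P(Land), equating Port's and Border's payoffs gives −6q + 3 = 10q − 6 ⇒ q = 9/16.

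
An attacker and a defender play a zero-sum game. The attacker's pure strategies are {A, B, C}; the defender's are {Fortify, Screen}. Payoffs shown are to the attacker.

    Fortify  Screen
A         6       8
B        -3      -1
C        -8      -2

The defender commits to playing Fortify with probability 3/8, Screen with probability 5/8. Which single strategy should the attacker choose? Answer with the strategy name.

A

Expected payoff of A: (3/8)·6 + (5/8)·8 = 29/4.
Expected payoff of B: (3/8)·(-3) + (5/8)·(-1) = -7/4.
Expected payoff of C: (3/8)·(-8) + (5/8)·(-2) = -17/4.
The largest is 29/4, so the attacker's best response is A.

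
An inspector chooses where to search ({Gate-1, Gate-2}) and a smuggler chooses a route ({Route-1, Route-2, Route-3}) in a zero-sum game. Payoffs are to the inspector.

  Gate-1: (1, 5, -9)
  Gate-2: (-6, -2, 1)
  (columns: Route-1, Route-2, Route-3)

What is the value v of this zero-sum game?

Row minima: Gate-1 → -9, Gate-2 → -6; maximin = -6.
Column maxima: Route-1 → 1, Route-2 → 5, Route-3 → 1; minimax = 1.
-6 ≠ 1, so there is no saddle point; optimal play is mixed.
Route-2 is strictly dominated by Route-1 (it gives the inspector strictly more in every row), so the smuggler never plays it.
On the remaining 2×2 (Gate-1, Gate-2 vs Route-1, Route-3):
Let the inspector play Gate-1 with probability p. Expected payoff against Route-1: 1p + (-6)(1−p) = 7p − 6; against Route-3: (-9)p + 1(1−p) = −10p + 1.
Setting these equal: 7p − 6 = −10p + 1 ⇒ 17p = 7 ⇒ p = 7/17, and the value is (7)·(7/17) − 6 = -53/17.
For the smuggler: with q = P(Route-1), equating Gate-1's and Gate-2's payoffs gives 10q − 9 = −7q + 1 ⇒ q = 10/17.

-53/17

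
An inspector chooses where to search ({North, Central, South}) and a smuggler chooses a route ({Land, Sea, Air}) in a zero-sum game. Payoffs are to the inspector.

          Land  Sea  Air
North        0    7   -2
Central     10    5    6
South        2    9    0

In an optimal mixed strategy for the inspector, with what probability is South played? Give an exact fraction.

1/10

Row minima: North → -2, Central → 5, South → 0; maximin = 5.
Column maxima: Land → 10, Sea → 9, Air → 6; minimax = 6.
5 ≠ 6, so there is no saddle point; optimal play is mixed.
North is strictly dominated by South, so the inspector never plays it.
Land is strictly dominated by Air (it gives the inspector strictly more in every row), so the smuggler never plays it.
On the remaining 2×2 (Central, South vs Sea, Air):
Let the inspector play Central with probability p. Expected payoff against Sea: 5p + 9(1−p) = −4p + 9; against Air: 6p + 0(1−p) = 6p.
Setting these equal: −4p + 9 = 6p ⇒ −10p = -9 ⇒ p = 9/10, and the value is (-4)·(9/10) + 9 = 27/5.
For the smuggler: with q = P(Sea), equating Central's and South's payoffs gives −q + 6 = 9q ⇒ q = 3/5.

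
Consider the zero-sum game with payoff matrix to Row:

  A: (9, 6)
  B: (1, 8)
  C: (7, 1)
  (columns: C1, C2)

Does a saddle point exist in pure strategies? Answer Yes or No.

Row minima: A → 6, B → 1, C → 1; maximin = 6.
Column maxima: C1 → 9, C2 → 8; minimax = 8.
6 ≠ 8, so no pure-strategy equilibrium exists.

No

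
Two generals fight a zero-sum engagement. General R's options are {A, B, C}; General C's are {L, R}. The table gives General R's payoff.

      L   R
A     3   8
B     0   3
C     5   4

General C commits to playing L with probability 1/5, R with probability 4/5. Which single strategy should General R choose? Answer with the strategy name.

A

Expected payoff of A: (1/5)·3 + (4/5)·8 = 7.
Expected payoff of B: (1/5)·0 + (4/5)·3 = 12/5.
Expected payoff of C: (1/5)·5 + (4/5)·4 = 21/5.
The largest is 7, so General R's best response is A.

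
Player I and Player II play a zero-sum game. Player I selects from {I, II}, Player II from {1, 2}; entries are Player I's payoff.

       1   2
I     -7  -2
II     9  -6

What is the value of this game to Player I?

-3

Row minima: I → -7, II → -6; maximin = -6.
Column maxima: 1 → 9, 2 → -2; minimax = -2.
-6 ≠ -2, so there is no saddle point; optimal play is mixed.
Let Player I play I with probability p. Expected payoff against 1: (-7)p + 9(1−p) = −16p + 9; against 2: (-2)p + (-6)(1−p) = 4p − 6.
Setting these equal: −16p + 9 = 4p − 6 ⇒ −20p = -15 ⇒ p = 3/4, and the value is (-16)·(3/4) + 9 = -3.
For Player II: with q = P(1), equating I's and II's payoffs gives −5q − 2 = 15q − 6 ⇒ q = 1/5.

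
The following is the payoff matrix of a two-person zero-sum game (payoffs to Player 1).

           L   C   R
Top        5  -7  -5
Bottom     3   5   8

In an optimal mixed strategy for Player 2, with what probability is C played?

1/7

Row minima: Top → -7, Bottom → 3; maximin = 3.
Column maxima: L → 5, C → 5, R → 8; minimax = 5.
3 ≠ 5, so there is no saddle point; optimal play is mixed.
R is strictly dominated by C (it gives Player 1 strictly more in every row), so Player 2 never plays it.
On the remaining 2×2 (Top, Bottom vs L, C):
Let Player 1 play Top with probability p. Expected payoff against L: 5p + 3(1−p) = 2p + 3; against C: (-7)p + 5(1−p) = −12p + 5.
Setting these equal: 2p + 3 = −12p + 5 ⇒ 14p = 2 ⇒ p = 1/7, and the value is (2)·(1/7) + 3 = 23/7.
For Player 2: with q = P(L), equating Top's and Bottom's payoffs gives 12q − 7 = −2q + 5 ⇒ q = 6/7.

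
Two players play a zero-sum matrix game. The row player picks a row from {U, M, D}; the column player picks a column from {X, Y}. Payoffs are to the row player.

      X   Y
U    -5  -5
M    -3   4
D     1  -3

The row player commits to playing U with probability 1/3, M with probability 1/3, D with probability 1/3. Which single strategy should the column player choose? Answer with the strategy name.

If the column player plays X, the row player's expected payoff is (1/3)·(-5) + (1/3)·(-3) + (1/3)·1 = -7/3.
If the column player plays Y, the row player's expected payoff is (1/3)·(-5) + (1/3)·4 + (1/3)·(-3) = -4/3.
The column player minimizes the row player's payoff; the smallest is -7/3, so the best response is X.

X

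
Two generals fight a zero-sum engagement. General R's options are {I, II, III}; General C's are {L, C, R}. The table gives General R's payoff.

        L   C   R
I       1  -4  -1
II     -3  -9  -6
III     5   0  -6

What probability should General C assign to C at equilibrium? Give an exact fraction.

5/9

Row minima: I → -4, II → -9, III → -6; maximin = -4.
Column maxima: L → 5, C → 0, R → -1; minimax = -1.
-4 ≠ -1, so there is no saddle point; optimal play is mixed.
II is strictly dominated by I, so General R never plays it.
L is strictly dominated by C (it gives General R strictly more in every row), so General C never plays it.
On the remaining 2×2 (I, III vs C, R):
Let General R play I with probability p. Expected payoff against C: (-4)p + 0(1−p) = −4p; against R: (-1)p + (-6)(1−p) = 5p − 6.
Setting these equal: −4p = 5p − 6 ⇒ −9p = -6 ⇒ p = 2/3, and the value is (-4)·(2/3) = -8/3.
For General C: with q = P(C), equating I's and III's payoffs gives −3q − 1 = 6q − 6 ⇒ q = 5/9.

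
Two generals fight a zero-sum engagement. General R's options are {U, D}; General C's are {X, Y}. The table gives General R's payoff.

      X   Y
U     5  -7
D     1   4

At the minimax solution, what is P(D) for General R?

4/5

Row minima: U → -7, D → 1; maximin = 1.
Column maxima: X → 5, Y → 4; minimax = 4.
1 ≠ 4, so there is no saddle point; optimal play is mixed.
Let General R play U with probability p. Expected payoff against X: 5p + 1(1−p) = 4p + 1; against Y: (-7)p + 4(1−p) = −11p + 4.
Setting these equal: 4p + 1 = −11p + 4 ⇒ 15p = 3 ⇒ p = 1/5, and the value is (4)·(1/5) + 1 = 9/5.
For General C: with q = P(X), equating U's and D's payoffs gives 12q − 7 = −3q + 4 ⇒ q = 11/15.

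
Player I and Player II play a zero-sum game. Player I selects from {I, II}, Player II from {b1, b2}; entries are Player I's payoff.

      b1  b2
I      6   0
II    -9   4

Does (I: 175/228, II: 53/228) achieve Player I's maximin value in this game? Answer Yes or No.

Against b1 this mix gives (175/228)·6 + (53/228)·(-9) = 191/76.
Against b2 this mix gives (175/228)·0 + (53/228)·4 = 53/57.
Player II will play b2, holding Player I to 53/57. Shifting weight toward the row that does better against b2 would raise this floor (the equalizing mix achieves 24/19 against both b2 and b1), so the proposed strategy is not optimal.

No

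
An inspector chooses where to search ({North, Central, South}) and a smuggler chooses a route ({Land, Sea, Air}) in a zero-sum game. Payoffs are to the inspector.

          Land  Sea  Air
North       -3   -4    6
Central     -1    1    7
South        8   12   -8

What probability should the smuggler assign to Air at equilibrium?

3/8

Row minima: North → -4, Central → -1, South → -8; maximin = -1.
Column maxima: Land → 8, Sea → 12, Air → 7; minimax = 7.
-1 ≠ 7, so there is no saddle point; optimal play is mixed.
North is strictly dominated by Central, so the inspector never plays it.
With North eliminated, Sea is strictly dominated by Land (it gives the inspector strictly more in every remaining row), so the smuggler never plays it.
On the remaining 2×2 (Central, South vs Land, Air):
Let the inspector play Central with probability p. Expected payoff against Land: (-1)p + 8(1−p) = −9p + 8; against Air: 7p + (-8)(1−p) = 15p − 8.
Setting these equal: −9p + 8 = 15p − 8 ⇒ −24p = -16 ⇒ p = 2/3, and the value is (-9)·(2/3) + 8 = 2.
For the smuggler: with q = P(Land), equating Central's and South's payoffs gives −8q + 7 = 16q − 8 ⇒ q = 5/8.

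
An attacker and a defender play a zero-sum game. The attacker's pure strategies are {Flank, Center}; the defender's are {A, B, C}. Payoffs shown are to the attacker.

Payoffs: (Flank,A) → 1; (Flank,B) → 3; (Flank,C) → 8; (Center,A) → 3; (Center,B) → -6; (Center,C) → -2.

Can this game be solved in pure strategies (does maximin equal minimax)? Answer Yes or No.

Row minima: Flank → 1, Center → -6; maximin = 1.
Column maxima: A → 3, B → 3, C → 8; minimax = 3.
1 ≠ 3, so no pure-strategy equilibrium exists.

No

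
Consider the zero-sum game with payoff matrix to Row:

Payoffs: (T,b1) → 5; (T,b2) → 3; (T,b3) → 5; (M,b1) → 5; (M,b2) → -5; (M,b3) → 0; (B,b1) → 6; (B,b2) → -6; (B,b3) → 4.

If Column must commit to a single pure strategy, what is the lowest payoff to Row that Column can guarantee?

3

Column maxima: b1 → 6, b2 → 3, b3 → 5.
The smallest of these is 3.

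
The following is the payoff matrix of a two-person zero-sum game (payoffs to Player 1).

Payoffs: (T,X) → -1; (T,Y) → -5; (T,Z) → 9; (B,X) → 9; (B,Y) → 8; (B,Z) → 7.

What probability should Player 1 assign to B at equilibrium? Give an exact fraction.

Row minima: T → -5, B → 7; maximin = 7.
Column maxima: X → 9, Y → 8, Z → 9; minimax = 8.
7 ≠ 8, so there is no saddle point; optimal play is mixed.
X is strictly dominated by Y (it gives Player 1 strictly more in every row), so Player 2 never plays it.
On the remaining 2×2 (T, B vs Y, Z):
Let Player 1 play T with probability p. Expected payoff against Y: (-5)p + 8(1−p) = −13p + 8; against Z: 9p + 7(1−p) = 2p + 7.
Setting these equal: −13p + 8 = 2p + 7 ⇒ −15p = -1 ⇒ p = 1/15, and the value is (-13)·(1/15) + 8 = 107/15.
For Player 2: with q = P(Y), equating T's and B's payoffs gives −14q + 9 = q + 7 ⇒ q = 2/15.

14/15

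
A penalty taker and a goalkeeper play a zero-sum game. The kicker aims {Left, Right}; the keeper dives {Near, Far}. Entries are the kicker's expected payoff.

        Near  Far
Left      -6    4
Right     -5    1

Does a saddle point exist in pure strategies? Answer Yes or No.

Yes

Row minima: Left → -6, Right → -5; maximin = -5.
Column maxima: Near → -5, Far → 4; minimax = -5.
maximin = minimax = -5, so a saddle point exists.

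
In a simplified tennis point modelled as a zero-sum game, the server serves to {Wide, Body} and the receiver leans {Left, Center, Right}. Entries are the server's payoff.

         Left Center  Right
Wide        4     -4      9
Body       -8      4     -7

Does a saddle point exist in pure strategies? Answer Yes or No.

No

Row minima: Wide → -4, Body → -8; maximin = -4.
Column maxima: Left → 4, Center → 4, Right → 9; minimax = 4.
-4 ≠ 4, so no pure-strategy equilibrium exists.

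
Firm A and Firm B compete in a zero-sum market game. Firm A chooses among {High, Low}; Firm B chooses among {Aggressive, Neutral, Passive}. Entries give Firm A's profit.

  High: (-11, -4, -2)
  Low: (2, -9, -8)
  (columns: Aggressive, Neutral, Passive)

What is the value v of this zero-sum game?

-107/18

Row minima: High → -11, Low → -9; maximin = -9.
Column maxima: Aggressive → 2, Neutral → -4, Passive → -2; minimax = -4.
-9 ≠ -4, so there is no saddle point; optimal play is mixed.
Passive is strictly dominated by Neutral (it gives Firm A strictly more in every row), so Firm B never plays it.
On the remaining 2×2 (High, Low vs Aggressive, Neutral):
Let Firm A play High with probability p. Expected payoff against Aggressive: (-11)p + 2(1−p) = −13p + 2; against Neutral: (-4)p + (-9)(1−p) = 5p − 9.
Setting these equal: −13p + 2 = 5p − 9 ⇒ −18p = -11 ⇒ p = 11/18, and the value is (-13)·(11/18) + 2 = -107/18.
For Firm B: with q = P(Aggressive), equating High's and Low's payoffs gives −7q − 4 = 11q − 9 ⇒ q = 5/18.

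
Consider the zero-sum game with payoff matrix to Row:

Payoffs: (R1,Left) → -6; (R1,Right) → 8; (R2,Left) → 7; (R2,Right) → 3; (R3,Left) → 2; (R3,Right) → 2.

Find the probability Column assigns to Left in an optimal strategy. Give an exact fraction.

5/18

Row minima: R1 → -6, R2 → 3, R3 → 2; maximin = 3.
Column maxima: Left → 7, Right → 8; minimax = 7.
3 ≠ 7, so there is no saddle point; optimal play is mixed.
R3 is strictly dominated by R2, so Row never plays it.
On the remaining 2×2 (R1, R2 vs Left, Right):
Let Row play R1 with probability p. Expected payoff against Left: (-6)p + 7(1−p) = −13p + 7; against Right: 8p + 3(1−p) = 5p + 3.
Setting these equal: −13p + 7 = 5p + 3 ⇒ −18p = -4 ⇒ p = 2/9, and the value is (-13)·(2/9) + 7 = 37/9.
For Column: with q = P(Left), equating R1's and R2's payoffs gives −14q + 8 = 4q + 3 ⇒ q = 5/18.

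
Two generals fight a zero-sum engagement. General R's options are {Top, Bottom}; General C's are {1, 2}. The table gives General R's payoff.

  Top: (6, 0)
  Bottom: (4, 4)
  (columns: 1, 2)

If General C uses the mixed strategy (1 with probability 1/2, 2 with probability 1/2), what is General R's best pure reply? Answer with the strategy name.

Bottom

Expected payoff of Top: (1/2)·6 + (1/2)·0 = 3.
Expected payoff of Bottom: (1/2)·4 + (1/2)·4 = 4.
The largest is 4, so General R's best response is Bottom.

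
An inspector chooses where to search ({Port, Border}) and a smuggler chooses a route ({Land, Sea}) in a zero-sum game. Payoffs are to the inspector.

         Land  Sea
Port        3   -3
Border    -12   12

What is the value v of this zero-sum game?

Row minima: Port → -3, Border → -12; maximin = -3.
Column maxima: Land → 3, Sea → 12; minimax = 3.
-3 ≠ 3, so there is no saddle point; optimal play is mixed.
Let the inspector play Port with probability p. Expected payoff against Land: 3p + (-12)(1−p) = 15p − 12; against Sea: (-3)p + 12(1−p) = −15p + 12.
Setting these equal: 15p − 12 = −15p + 12 ⇒ 30p = 24 ⇒ p = 4/5, and the value is (15)·(4/5) − 12 = 0.
For the smuggler: with q = P(Land), equating Port's and Border's payoffs gives 6q − 3 = −24q + 12 ⇒ q = 1/2.

0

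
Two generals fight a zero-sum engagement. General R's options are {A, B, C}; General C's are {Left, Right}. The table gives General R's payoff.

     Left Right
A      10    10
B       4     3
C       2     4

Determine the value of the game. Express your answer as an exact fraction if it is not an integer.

10

Row minima: A → 10, B → 3, C → 2; maximin = 10.
Column maxima: Left → 10, Right → 10; minimax = 10.
Since maximin = minimax = 10, there is a saddle point and the value is 10.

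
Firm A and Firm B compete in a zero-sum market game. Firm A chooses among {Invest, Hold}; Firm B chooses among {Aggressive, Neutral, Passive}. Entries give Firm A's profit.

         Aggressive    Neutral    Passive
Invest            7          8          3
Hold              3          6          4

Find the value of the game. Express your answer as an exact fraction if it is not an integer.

19/5

Row minima: Invest → 3, Hold → 3; maximin = 3.
Column maxima: Aggressive → 7, Neutral → 8, Passive → 4; minimax = 4.
3 ≠ 4, so there is no saddle point; optimal play is mixed.
Neutral is strictly dominated by Aggressive (it gives Firm A strictly more in every row), so Firm B never plays it.
On the remaining 2×2 (Invest, Hold vs Aggressive, Passive):
Let Firm A play Invest with probability p. Expected payoff against Aggressive: 7p + 3(1−p) = 4p + 3; against Passive: 3p + 4(1−p) = −p + 4.
Setting these equal: 4p + 3 = −p + 4 ⇒ 5p = 1 ⇒ p = 1/5, and the value is (4)·(1/5) + 3 = 19/5.
For Firm B: with q = P(Aggressive), equating Invest's and Hold's payoffs gives 4q + 3 = −q + 4 ⇒ q = 1/5.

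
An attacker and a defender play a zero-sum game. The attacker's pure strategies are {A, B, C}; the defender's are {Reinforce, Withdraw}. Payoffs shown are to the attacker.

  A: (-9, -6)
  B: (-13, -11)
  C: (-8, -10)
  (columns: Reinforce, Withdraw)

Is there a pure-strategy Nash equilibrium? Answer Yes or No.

Row minima: A → -9, B → -13, C → -10; maximin = -9.
Column maxima: Reinforce → -8, Withdraw → -6; minimax = -8.
-9 ≠ -8, so no pure-strategy equilibrium exists.

No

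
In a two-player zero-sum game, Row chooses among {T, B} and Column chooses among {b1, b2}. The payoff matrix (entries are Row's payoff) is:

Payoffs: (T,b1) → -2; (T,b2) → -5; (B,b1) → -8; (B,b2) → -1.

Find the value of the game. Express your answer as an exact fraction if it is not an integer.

Row minima: T → -5, B → -8; maximin = -5.
Column maxima: b1 → -2, b2 → -1; minimax = -2.
-5 ≠ -2, so there is no saddle point; optimal play is mixed.
Let Row play T with probability p. Expected payoff against b1: (-2)p + (-8)(1−p) = 6p − 8; against b2: (-5)p + (-1)(1−p) = −4p − 1.
Setting these equal: 6p − 8 = −4p − 1 ⇒ 10p = 7 ⇒ p = 7/10, and the value is (6)·(7/10) − 8 = -19/5.
For Column: with q = P(b1), equating T's and B's payoffs gives 3q − 5 = −7q − 1 ⇒ q = 2/5.

-19/5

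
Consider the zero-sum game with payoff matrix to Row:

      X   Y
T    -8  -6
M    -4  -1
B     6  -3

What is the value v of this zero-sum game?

-3/2

Row minima: T → -8, M → -4, B → -3; maximin = -3.
Column maxima: X → 6, Y → -1; minimax = -1.
-3 ≠ -1, so there is no saddle point; optimal play is mixed.
T is strictly dominated by M, so Row never plays it.
On the remaining 2×2 (M, B vs X, Y):
Let Row play M with probability p. Expected payoff against X: (-4)p + 6(1−p) = −10p + 6; against Y: (-1)p + (-3)(1−p) = 2p − 3.
Setting these equal: −10p + 6 = 2p − 3 ⇒ −12p = -9 ⇒ p = 3/4, and the value is (-10)·(3/4) + 6 = -3/2.
For Column: with q = P(X), equating M's and B's payoffs gives −3q − 1 = 9q − 3 ⇒ q = 1/6.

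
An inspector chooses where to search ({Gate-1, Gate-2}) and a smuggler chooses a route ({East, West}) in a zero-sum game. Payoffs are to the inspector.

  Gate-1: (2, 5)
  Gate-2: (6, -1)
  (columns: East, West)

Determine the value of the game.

Row minima: Gate-1 → 2, Gate-2 → -1; maximin = 2.
Column maxima: East → 6, West → 5; minimax = 5.
2 ≠ 5, so there is no saddle point; optimal play is mixed.
Let the inspector play Gate-1 with probability p. Expected payoff against East: 2p + 6(1−p) = −4p + 6; against West: 5p + (-1)(1−p) = 6p − 1.
Setting these equal: −4p + 6 = 6p − 1 ⇒ −10p = -7 ⇒ p = 7/10, and the value is (-4)·(7/10) + 6 = 16/5.
For the smuggler: with q = P(East), equating Gate-1's and Gate-2's payoffs gives −3q + 5 = 7q − 1 ⇒ q = 3/5.

16/5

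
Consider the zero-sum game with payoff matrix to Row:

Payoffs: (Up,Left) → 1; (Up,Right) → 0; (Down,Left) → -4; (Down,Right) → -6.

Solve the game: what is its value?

Row minima: Up → 0, Down → -6; maximin = 0.
Column maxima: Left → 1, Right → 0; minimax = 0.
Since maximin = minimax = 0, there is a saddle point and the value is 0.

0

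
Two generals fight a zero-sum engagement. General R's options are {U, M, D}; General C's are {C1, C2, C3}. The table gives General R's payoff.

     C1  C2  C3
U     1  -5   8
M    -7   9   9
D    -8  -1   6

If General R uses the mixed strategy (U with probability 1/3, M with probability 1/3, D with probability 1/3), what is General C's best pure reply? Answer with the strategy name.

C1

If General C plays C1, General R's expected payoff is (1/3)·1 + (1/3)·(-7) + (1/3)·(-8) = -14/3.
If General C plays C2, General R's expected payoff is (1/3)·(-5) + (1/3)·9 + (1/3)·(-1) = 1.
If General C plays C3, General R's expected payoff is (1/3)·8 + (1/3)·9 + (1/3)·6 = 23/3.
General C minimizes General R's payoff; the smallest is -14/3, so the best response is C1.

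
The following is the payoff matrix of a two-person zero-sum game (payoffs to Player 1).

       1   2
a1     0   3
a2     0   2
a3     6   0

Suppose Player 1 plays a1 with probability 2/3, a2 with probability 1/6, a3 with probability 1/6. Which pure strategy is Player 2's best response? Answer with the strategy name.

If Player 2 plays 1, Player 1's expected payoff is (2/3)·0 + (1/6)·0 + (1/6)·6 = 1.
If Player 2 plays 2, Player 1's expected payoff is (2/3)·3 + (1/6)·2 + (1/6)·0 = 7/3.
Player 2 minimizes Player 1's payoff; the smallest is 1, so the best response is 1.

1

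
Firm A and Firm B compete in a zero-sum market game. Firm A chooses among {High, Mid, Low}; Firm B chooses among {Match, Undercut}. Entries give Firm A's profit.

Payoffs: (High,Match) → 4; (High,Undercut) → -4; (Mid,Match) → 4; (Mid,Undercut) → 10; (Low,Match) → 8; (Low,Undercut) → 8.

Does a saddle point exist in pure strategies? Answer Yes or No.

Row minima: High → -4, Mid → 4, Low → 8; maximin = 8.
Column maxima: Match → 8, Undercut → 10; minimax = 8.
maximin = minimax = 8, so a saddle point exists.

Yes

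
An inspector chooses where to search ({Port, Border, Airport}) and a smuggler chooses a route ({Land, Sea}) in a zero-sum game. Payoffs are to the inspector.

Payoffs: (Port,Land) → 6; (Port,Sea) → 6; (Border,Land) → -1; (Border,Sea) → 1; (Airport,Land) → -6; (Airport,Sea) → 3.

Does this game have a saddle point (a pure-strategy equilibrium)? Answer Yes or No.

Yes

Row minima: Port → 6, Border → -1, Airport → -6; maximin = 6.
Column maxima: Land → 6, Sea → 6; minimax = 6.
maximin = minimax = 6, so a saddle point exists.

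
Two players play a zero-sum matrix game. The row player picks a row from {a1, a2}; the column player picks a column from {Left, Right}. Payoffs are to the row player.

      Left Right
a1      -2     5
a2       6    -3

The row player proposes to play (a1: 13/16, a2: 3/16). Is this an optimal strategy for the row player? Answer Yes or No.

No

Against Left this mix gives (13/16)·(-2) + (3/16)·6 = -1/2.
Against Right this mix gives (13/16)·5 + (3/16)·(-3) = 7/2.
The column player will play Left, holding the row player to -1/2. Shifting weight toward the row that does better against Left would raise this floor (the equalizing mix achieves 3/2 against both Left and Right), so the proposed strategy is not optimal.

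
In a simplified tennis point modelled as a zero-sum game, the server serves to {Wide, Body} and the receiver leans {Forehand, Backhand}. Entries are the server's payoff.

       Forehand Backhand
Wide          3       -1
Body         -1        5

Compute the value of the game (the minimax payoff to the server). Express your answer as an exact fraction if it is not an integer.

Row minima: Wide → -1, Body → -1; maximin = -1.
Column maxima: Forehand → 3, Backhand → 5; minimax = 3.
-1 ≠ 3, so there is no saddle point; optimal play is mixed.
Let the server play Wide with probability p. Expected payoff against Forehand: 3p + (-1)(1−p) = 4p − 1; against Backhand: (-1)p + 5(1−p) = −6p + 5.
Setting these equal: 4p − 1 = −6p + 5 ⇒ 10p = 6 ⇒ p = 3/5, and the value is (4)·(3/5) − 1 = 7/5.
For the receiver: with q = P(Forehand), equating Wide's and Body's payoffs gives 4q − 1 = −6q + 5 ⇒ q = 3/5.

7/5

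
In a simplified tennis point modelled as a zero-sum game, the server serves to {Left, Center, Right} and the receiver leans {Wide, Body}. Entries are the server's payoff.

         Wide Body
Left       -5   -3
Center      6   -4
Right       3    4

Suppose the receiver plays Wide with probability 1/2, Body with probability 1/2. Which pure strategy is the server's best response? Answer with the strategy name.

Right

Expected payoff of Left: (1/2)·(-5) + (1/2)·(-3) = -4.
Expected payoff of Center: (1/2)·6 + (1/2)·(-4) = 1.
Expected payoff of Right: (1/2)·3 + (1/2)·4 = 7/2.
The largest is 7/2, so the server's best response is Right.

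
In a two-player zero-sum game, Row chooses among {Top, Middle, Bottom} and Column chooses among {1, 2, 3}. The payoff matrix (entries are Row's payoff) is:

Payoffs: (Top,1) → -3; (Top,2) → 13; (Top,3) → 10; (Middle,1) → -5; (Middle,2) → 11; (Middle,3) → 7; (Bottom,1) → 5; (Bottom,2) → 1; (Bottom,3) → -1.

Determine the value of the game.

Row minima: Top → -3, Middle → -5, Bottom → -1; maximin = -1.
Column maxima: 1 → 5, 2 → 13, 3 → 10; minimax = 5.
-1 ≠ 5, so there is no saddle point; optimal play is mixed.
Middle is strictly dominated by Top, so Row never plays it.
2 is strictly dominated by 3 (it gives Row strictly more in every row), so Column never plays it.
On the remaining 2×2 (Top, Bottom vs 1, 3):
Let Row play Top with probability p. Expected payoff against 1: (-3)p + 5(1−p) = −8p + 5; against 3: 10p + (-1)(1−p) = 11p − 1.
Setting these equal: −8p + 5 = 11p − 1 ⇒ −19p = -6 ⇒ p = 6/19, and the value is (-8)·(6/19) + 5 = 47/19.
For Column: with q = P(1), equating Top's and Bottom's payoffs gives −13q + 10 = 6q − 1 ⇒ q = 11/19.

47/19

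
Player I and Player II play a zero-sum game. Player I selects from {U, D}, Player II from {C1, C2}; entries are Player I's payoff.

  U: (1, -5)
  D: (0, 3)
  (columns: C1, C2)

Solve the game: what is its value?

Row minima: U → -5, D → 0; maximin = 0.
Column maxima: C1 → 1, C2 → 3; minimax = 1.
0 ≠ 1, so there is no saddle point; optimal play is mixed.
Let Player I play U with probability p. Expected payoff against C1: 1p + 0(1−p) = p; against C2: (-5)p + 3(1−p) = −8p + 3.
Setting these equal: p = −8p + 3 ⇒ 9p = 3 ⇒ p = 1/3, and the value is (1)·(1/3) = 1/3.
For Player II: with q = P(C1), equating U's and D's payoffs gives 6q − 5 = −3q + 3 ⇒ q = 8/9.

1/3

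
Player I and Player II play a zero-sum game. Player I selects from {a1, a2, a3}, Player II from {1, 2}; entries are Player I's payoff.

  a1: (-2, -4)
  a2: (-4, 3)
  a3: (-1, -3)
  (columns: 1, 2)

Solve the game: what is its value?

-5/3

Row minima: a1 → -4, a2 → -4, a3 → -3; maximin = -3.
Column maxima: 1 → -1, 2 → 3; minimax = -1.
-3 ≠ -1, so there is no saddle point; optimal play is mixed.
a1 is strictly dominated by a3, so Player I never plays it.
On the remaining 2×2 (a2, a3 vs 1, 2):
Let Player I play a2 with probability p. Expected payoff against 1: (-4)p + (-1)(1−p) = −3p − 1; against 2: 3p + (-3)(1−p) = 6p − 3.
Setting these equal: −3p − 1 = 6p − 3 ⇒ −9p = -2 ⇒ p = 2/9, and the value is (-3)·(2/9) − 1 = -5/3.
For Player II: with q = P(1), equating a2's and a3's payoffs gives −7q + 3 = 2q − 3 ⇒ q = 2/3.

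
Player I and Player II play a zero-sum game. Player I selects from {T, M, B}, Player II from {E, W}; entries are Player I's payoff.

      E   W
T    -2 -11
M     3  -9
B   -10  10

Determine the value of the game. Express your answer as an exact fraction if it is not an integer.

Row minima: T → -11, M → -9, B → -10; maximin = -9.
Column maxima: E → 3, W → 10; minimax = 3.
-9 ≠ 3, so there is no saddle point; optimal play is mixed.
T is strictly dominated by M, so Player I never plays it.
On the remaining 2×2 (M, B vs E, W):
Let Player I play M with probability p. Expected payoff against E: 3p + (-10)(1−p) = 13p − 10; against W: (-9)p + 10(1−p) = −19p + 10.
Setting these equal: 13p − 10 = −19p + 10 ⇒ 32p = 20 ⇒ p = 5/8, and the value is (13)·(5/8) − 10 = -15/8.
For Player II: with q = P(E), equating M's and B's payoffs gives 12q − 9 = −20q + 10 ⇒ q = 19/32.

-15/8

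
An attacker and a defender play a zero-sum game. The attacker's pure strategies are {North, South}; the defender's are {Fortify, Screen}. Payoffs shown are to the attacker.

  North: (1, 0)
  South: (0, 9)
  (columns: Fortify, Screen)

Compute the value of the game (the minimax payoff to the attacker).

Row minima: North → 0, South → 0; maximin = 0.
Column maxima: Fortify → 1, Screen → 9; minimax = 1.
0 ≠ 1, so there is no saddle point; optimal play is mixed.
Let the attacker play North with probability p. Expected payoff against Fortify: 1p + 0(1−p) = p; against Screen: 0p + 9(1−p) = −9p + 9.
Setting these equal: p = −9p + 9 ⇒ 10p = 9 ⇒ p = 9/10, and the value is (1)·(9/10) = 9/10.
For the defender: with q = P(Fortify), equating North's and South's payoffs gives q = −9q + 9 ⇒ q = 9/10.

9/10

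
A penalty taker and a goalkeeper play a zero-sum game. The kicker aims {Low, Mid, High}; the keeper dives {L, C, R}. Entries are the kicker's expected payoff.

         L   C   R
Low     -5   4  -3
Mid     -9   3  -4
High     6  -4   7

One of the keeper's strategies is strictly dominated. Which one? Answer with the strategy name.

R

L holds the kicker's payoff strictly below R in every row: -5 < -3, -9 < -4, 6 < 7.
So R is strictly dominated for the keeper.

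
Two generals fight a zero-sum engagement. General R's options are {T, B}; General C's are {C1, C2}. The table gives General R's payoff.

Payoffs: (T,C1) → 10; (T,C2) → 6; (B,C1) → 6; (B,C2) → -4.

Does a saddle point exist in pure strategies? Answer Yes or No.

Yes

Row minima: T → 6, B → -4; maximin = 6.
Column maxima: C1 → 10, C2 → 6; minimax = 6.
maximin = minimax = 6, so a saddle point exists.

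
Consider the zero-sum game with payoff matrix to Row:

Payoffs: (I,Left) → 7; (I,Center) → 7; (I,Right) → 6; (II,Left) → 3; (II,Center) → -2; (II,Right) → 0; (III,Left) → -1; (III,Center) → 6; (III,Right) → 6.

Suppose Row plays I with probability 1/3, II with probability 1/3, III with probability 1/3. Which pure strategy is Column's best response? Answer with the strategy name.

If Column plays Left, Row's expected payoff is (1/3)·7 + (1/3)·3 + (1/3)·(-1) = 3.
If Column plays Center, Row's expected payoff is (1/3)·7 + (1/3)·(-2) + (1/3)·6 = 11/3.
If Column plays Right, Row's expected payoff is (1/3)·6 + (1/3)·0 + (1/3)·6 = 4.
Column minimizes Row's payoff; the smallest is 3, so the best response is Left.

Left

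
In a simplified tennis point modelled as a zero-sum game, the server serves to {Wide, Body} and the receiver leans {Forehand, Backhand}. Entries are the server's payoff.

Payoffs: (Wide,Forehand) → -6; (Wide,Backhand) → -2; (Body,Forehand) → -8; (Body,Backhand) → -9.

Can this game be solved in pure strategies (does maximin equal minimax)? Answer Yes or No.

Row minima: Wide → -6, Body → -9; maximin = -6.
Column maxima: Forehand → -6, Backhand → -2; minimax = -6.
maximin = minimax = -6, so a saddle point exists.

Yes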